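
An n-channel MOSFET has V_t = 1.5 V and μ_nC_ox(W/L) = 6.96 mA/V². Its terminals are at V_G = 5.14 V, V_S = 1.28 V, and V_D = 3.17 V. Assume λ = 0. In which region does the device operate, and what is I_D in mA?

Triode; I_D = 18.6 mA

V_GS = V_G − V_S = 5.14 − 1.28 = 3.86 V; V_DS = V_D − V_S = 3.17 − 1.28 = 1.89 V.
V_ov = V_GS − V_t = 3.86 − 1.5 = 2.36 V.
Since V_DS = 1.89 V < V_ov = 2.36 V, the device is in the triode region.
I_D = k_n [V_ov · V_DS − ½ V_DS²] = 6.96 × [2.36 × 1.89 − 0.5 × 1.89²] = 18.6 mA.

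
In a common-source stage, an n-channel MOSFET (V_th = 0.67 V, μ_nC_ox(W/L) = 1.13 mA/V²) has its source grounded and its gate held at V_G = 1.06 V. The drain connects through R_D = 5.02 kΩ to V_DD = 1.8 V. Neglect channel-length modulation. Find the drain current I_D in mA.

V_GS = V_G = 1.06 V, so V_ov = 1.06 − 0.67 = 0.39 V.
Assume saturation: I_D = ½ k_n V_ov² = 0.5 × 1.13 × 0.39² = 0.0859 mA, giving V_DS = V_DD − I_D R_D = 1.8 − 0.0859 × 5.02 = 1.37 V.
V_DS = 1.37 V ≥ V_ov = 0.39 V, confirming saturation.

I_D = 0.0859 mA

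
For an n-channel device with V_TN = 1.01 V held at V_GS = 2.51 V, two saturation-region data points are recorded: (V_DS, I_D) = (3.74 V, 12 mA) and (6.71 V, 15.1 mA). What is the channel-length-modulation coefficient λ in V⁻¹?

With V_GS fixed, I_D ∝ (1 + λ V_DS) in saturation, so I_D2/I_D1 = (1 + λ V_DS2)/(1 + λ V_DS1).
15.1/12 = 1.258 = (1 + 6.71 λ)/(1 + 3.74 λ).
Solving: λ (I_D1 V_DS2 − I_D2 V_DS1) = I_D2 − I_D1, so λ = (15.1 − 12) / (12 × 6.71 − 15.1 × 3.74) = 3.1 / 24 = 0.129 V⁻¹.

λ = 0.129 V⁻¹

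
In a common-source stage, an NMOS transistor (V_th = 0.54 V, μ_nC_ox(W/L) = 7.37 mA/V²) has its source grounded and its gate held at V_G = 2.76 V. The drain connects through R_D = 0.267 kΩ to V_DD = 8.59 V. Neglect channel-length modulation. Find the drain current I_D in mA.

I_D = 18.2 mA

V_GS = V_G = 2.76 V, so V_ov = 2.76 − 0.54 = 2.22 V.
Assume saturation: I_D = ½ k_n V_ov² = 0.5 × 7.37 × 2.22² = 18.2 mA, giving V_DS = V_DD − I_D R_D = 8.59 − 18.2 × 0.267 = 3.74 V.
V_DS = 3.74 V ≥ V_ov = 2.22 V, confirming saturation.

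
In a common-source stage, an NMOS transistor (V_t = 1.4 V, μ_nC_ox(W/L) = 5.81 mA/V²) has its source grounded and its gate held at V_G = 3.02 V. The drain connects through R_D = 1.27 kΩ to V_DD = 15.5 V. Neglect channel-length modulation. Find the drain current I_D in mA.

V_GS = V_G = 3.02 V, so V_ov = 3.02 − 1.4 = 1.62 V.
Assume saturation: I_D = ½ k_n V_ov² = 0.5 × 5.81 × 1.62² = 7.62 mA, giving V_DS = V_DD − I_D R_D = 15.5 − 7.62 × 1.27 = 5.82 V.
V_DS = 5.82 V ≥ V_ov = 1.62 V, confirming saturation.

I_D = 7.62 mA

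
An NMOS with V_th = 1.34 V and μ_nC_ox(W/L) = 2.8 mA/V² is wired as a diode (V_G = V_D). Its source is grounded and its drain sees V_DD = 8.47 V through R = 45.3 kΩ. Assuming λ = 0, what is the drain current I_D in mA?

I_D = 0.150 mA

With gate tied to drain, V_GS = V_DS ≥ V_GS − V_th, so the device is in saturation.
KCL at the drain: ½ k_n (V_GS − V_th)² = (V_DD − V_GS)/R.
Let x = V_GS − 1.34. Then 63.4 x² + x − 7.13 = 0, giving x = 0.328 V (positive root), so V_GS = 1.67 V.
I_D = (V_DD − V_GS)/R = (8.47 − 1.67) / 45.3 = 0.15 mA.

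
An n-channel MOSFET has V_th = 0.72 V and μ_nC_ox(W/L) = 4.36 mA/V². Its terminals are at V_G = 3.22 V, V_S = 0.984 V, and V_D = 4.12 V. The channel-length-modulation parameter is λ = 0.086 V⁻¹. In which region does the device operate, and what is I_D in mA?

V_GS = V_G − V_S = 3.22 − 0.984 = 2.24 V; V_DS = V_D − V_S = 4.12 − 0.984 = 3.14 V.
V_ov = V_GS − V_th = 2.24 − 0.72 = 1.52 V.
Since V_DS = 3.14 V ≥ V_ov = 1.52 V, the device is in saturation.
I_D = ½ k_n V_ov² (1 + λ V_DS) = 0.5 × 4.36 × 1.52² × (1 + 0.086 × 3.14) = 6.36 mA.

Saturation; I_D = 6.36 mA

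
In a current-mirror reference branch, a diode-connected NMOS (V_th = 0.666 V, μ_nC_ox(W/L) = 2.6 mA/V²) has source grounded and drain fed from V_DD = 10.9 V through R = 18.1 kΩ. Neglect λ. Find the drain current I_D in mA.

I_D = 0.530 mA

With gate tied to drain, V_GS = V_DS ≥ V_GS − V_th, so the device is in saturation.
KCL at the drain: ½ k_n (V_GS − V_th)² = (V_DD − V_GS)/R.
Let x = V_GS − 0.666. Then 23.5 x² + x − 10.23 = 0, giving x = 0.639 V (positive root), so V_GS = 1.3 V.
I_D = (V_DD − V_GS)/R = (10.9 − 1.3) / 18.1 = 0.53 mA.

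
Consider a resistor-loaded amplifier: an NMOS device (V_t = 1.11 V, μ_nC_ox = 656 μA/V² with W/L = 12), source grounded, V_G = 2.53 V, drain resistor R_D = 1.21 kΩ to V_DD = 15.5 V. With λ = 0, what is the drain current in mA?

V_GS = V_G = 2.53 V, so V_ov = 2.53 − 1.11 = 1.42 V.
k_n = μ_nC_ox · (W/L) = 7.872 mA/V².
Assume saturation: I_D = ½ k_n V_ov² = 0.5 × 7.872 × 1.42² = 7.94 mA, giving V_DS = V_DD − I_D R_D = 15.5 − 7.94 × 1.21 = 5.9 V.
V_DS = 5.9 V ≥ V_ov = 1.42 V, confirming saturation.

I_D = 7.94 mA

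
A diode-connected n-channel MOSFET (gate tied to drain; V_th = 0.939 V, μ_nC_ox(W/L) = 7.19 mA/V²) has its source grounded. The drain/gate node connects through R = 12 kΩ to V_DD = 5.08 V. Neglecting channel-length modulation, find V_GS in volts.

V_GS = 1.24 V

With gate tied to drain, V_GS = V_DS ≥ V_GS − V_th, so the device is in saturation.
KCL at the drain: ½ k_n (V_GS − V_th)² = (V_DD − V_GS)/R.
Let x = V_GS − 0.939. Then 43.1 x² + x − 4.141 = 0, giving x = 0.298 V (positive root), so V_GS = 1.24 V.
I_D = (V_DD − V_GS)/R = (5.08 − 1.24) / 12 = 0.32 mA.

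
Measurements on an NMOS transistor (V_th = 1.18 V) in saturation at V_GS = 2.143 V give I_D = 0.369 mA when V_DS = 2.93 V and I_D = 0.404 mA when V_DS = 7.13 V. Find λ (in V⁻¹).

λ = 0.0242 V⁻¹

With V_GS fixed, I_D ∝ (1 + λ V_DS) in saturation, so I_D2/I_D1 = (1 + λ V_DS2)/(1 + λ V_DS1).
0.404/0.369 = 1.095 = (1 + 7.13 λ)/(1 + 2.93 λ).
Solving: λ (I_D1 V_DS2 − I_D2 V_DS1) = I_D2 − I_D1, so λ = (0.404 − 0.369) / (0.369 × 7.13 − 0.404 × 2.93) = 0.035 / 1.45 = 0.0242 V⁻¹.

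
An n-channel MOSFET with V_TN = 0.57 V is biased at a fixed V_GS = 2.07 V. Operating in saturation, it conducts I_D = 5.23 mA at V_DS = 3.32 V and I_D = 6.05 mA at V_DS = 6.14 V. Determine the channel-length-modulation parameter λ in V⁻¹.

With V_GS fixed, I_D ∝ (1 + λ V_DS) in saturation, so I_D2/I_D1 = (1 + λ V_DS2)/(1 + λ V_DS1).
6.05/5.23 = 1.157 = (1 + 6.14 λ)/(1 + 3.32 λ).
Solving: λ (I_D1 V_DS2 − I_D2 V_DS1) = I_D2 − I_D1, so λ = (6.05 − 5.23) / (5.23 × 6.14 − 6.05 × 3.32) = 0.82 / 12 = 0.0682 V⁻¹.

λ = 0.0682 V⁻¹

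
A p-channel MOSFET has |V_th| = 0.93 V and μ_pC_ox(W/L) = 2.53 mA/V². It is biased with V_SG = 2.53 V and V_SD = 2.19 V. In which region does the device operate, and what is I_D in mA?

V_ov = V_SG − |V_th| = 2.53 − 0.93 = 1.6 V.
Since V_SD = 2.19 V ≥ V_ov = 1.6 V, the device is in saturation.
I_D = ½ k_p V_ov² = 0.5 × 2.53 × 1.6² = 3.24 mA.

Saturation; I_D = 3.24 mA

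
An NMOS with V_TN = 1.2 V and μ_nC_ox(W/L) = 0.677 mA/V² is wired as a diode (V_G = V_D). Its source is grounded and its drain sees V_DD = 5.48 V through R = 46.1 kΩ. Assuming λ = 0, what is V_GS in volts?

V_GS = 1.69 V

With gate tied to drain, V_GS = V_DS ≥ V_GS − V_TN, so the device is in saturation.
KCL at the drain: ½ k_n (V_GS − V_TN)² = (V_DD − V_GS)/R.
Let x = V_GS − 1.2. Then 15.6 x² + x − 4.28 = 0, giving x = 0.493 V (positive root), so V_GS = 1.69 V.
I_D = (V_DD − V_GS)/R = (5.48 − 1.69) / 46.1 = 0.0822 mA.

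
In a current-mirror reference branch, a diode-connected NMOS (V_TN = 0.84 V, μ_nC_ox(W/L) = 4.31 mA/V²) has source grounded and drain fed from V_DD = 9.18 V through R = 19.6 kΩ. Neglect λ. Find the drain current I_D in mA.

I_D = 0.403 mA

With gate tied to drain, V_GS = V_DS ≥ V_GS − V_TN, so the device is in saturation.
KCL at the drain: ½ k_n (V_GS − V_TN)² = (V_DD − V_GS)/R.
Let x = V_GS − 0.84. Then 42.2 x² + x − 8.34 = 0, giving x = 0.433 V (positive root), so V_GS = 1.27 V.
I_D = (V_DD − V_GS)/R = (9.18 − 1.27) / 19.6 = 0.403 mA.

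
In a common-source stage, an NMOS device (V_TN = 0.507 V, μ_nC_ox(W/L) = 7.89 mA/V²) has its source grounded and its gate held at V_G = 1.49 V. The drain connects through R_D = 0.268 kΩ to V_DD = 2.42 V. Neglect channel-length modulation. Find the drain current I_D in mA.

I_D = 3.81 mA

V_GS = V_G = 1.49 V, so V_ov = 1.49 − 0.507 = 0.983 V.
Assume saturation: I_D = ½ k_n V_ov² = 0.5 × 7.89 × 0.983² = 3.81 mA, giving V_DS = V_DD − I_D R_D = 2.42 − 3.81 × 0.268 = 1.4 V.
V_DS = 1.4 V ≥ V_ov = 0.983 V, confirming saturation.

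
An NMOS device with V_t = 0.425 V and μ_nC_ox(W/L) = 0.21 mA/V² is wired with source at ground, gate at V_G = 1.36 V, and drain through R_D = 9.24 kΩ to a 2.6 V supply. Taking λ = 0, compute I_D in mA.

V_GS = V_G = 1.36 V, so V_ov = 1.36 − 0.425 = 0.935 V.
Assume saturation: I_D = ½ k_n V_ov² = 0.5 × 0.21 × 0.935² = 0.0918 mA, giving V_DS = V_DD − I_D R_D = 2.6 − 0.0918 × 9.24 = 1.75 V.
V_DS = 1.75 V ≥ V_ov = 0.935 V, confirming saturation.

I_D = 0.0918 mA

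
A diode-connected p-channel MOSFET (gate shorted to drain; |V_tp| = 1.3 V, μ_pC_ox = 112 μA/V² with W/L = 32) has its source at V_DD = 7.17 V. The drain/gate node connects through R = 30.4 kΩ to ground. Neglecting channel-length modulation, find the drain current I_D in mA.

I_D = 0.183 mA

With gate tied to drain, V_SG = V_SD ≥ V_SG − |V_tp|, so the device is in saturation.
k_p = μ_pC_ox · (W/L) = 3.584 mA/V².
KCL at the drain: ½ k_p (V_SG − |V_tp|)² = (V_DD − V_SG)/R.
Let x = V_SG − 1.3. Then 54.5 x² + x − 5.87 = 0, giving x = 0.319 V (positive root), so V_SG = 1.62 V.
I_D = (V_DD − V_SG)/R = (7.17 − 1.62) / 30.4 = 0.183 mA.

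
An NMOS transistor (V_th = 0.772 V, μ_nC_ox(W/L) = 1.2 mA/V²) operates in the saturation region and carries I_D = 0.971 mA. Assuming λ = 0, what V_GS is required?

In saturation I_D = ½ k_n (V_GS − V_th)², so V_GS − V_th = √(2 I_D / k_n) = √(2 × 0.971 / 1.2) = 1.27 V.
V_GS = 0.772 + 1.27 = 2.04 V.

V_GS = 2.04 V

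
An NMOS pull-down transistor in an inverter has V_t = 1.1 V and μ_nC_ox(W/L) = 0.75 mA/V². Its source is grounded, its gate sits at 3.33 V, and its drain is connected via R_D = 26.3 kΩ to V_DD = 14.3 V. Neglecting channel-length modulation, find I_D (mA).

I_D = 0.531 mA

V_GS = V_G = 3.33 V, so V_ov = 3.33 − 1.1 = 2.23 V.
Assume saturation: I_D = ½ k_n V_ov² = 0.5 × 0.75 × 2.23² = 1.86 mA, giving V_DS = V_DD − I_D R_D = 14.3 − 1.86 × 26.3 = -34.7 V.
But -34.7 V < V_ov = 2.23 V, so the device is actually in triode.
In triode I_D = k_n[V_ov V_DS − ½ V_DS²] and I_D = (V_DD − V_DS)/R_D. Equating: 9.86 V_DS² − 44.99 V_DS + 14.3 = 0, giving V_DS = 0.344 V (the root below V_ov).
I_D = (14.3 − 0.344) / 26.3 = 0.531 mA.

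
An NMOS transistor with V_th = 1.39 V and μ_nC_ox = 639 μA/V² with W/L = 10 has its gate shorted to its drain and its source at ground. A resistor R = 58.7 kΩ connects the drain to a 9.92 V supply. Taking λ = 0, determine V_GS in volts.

With gate tied to drain, V_GS = V_DS ≥ V_GS − V_th, so the device is in saturation.
k_n = μ_nC_ox · (W/L) = 6.39 mA/V².
KCL at the drain: ½ k_n (V_GS − V_th)² = (V_DD − V_GS)/R.
Let x = V_GS − 1.39. Then 188 x² + x − 8.53 = 0, giving x = 0.211 V (positive root), so V_GS = 1.6 V.
I_D = (V_DD − V_GS)/R = (9.92 − 1.6) / 58.7 = 0.142 mA.

V_GS = 1.60 V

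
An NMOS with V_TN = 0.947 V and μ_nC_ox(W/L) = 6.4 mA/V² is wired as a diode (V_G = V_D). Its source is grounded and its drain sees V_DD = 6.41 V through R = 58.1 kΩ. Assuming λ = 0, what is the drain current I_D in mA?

I_D = 0.0911 mA

With gate tied to drain, V_GS = V_DS ≥ V_GS − V_TN, so the device is in saturation.
KCL at the drain: ½ k_n (V_GS − V_TN)² = (V_DD − V_GS)/R.
Let x = V_GS − 0.947. Then 186 x² + x − 5.463 = 0, giving x = 0.169 V (positive root), so V_GS = 1.12 V.
I_D = (V_DD − V_GS)/R = (6.41 − 1.12) / 58.1 = 0.0911 mA.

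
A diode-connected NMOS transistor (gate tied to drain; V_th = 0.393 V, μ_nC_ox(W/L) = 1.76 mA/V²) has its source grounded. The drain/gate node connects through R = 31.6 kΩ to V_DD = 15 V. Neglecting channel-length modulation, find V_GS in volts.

V_GS = 1.10 V

With gate tied to drain, V_GS = V_DS ≥ V_GS − V_th, so the device is in saturation.
KCL at the drain: ½ k_n (V_GS − V_th)² = (V_DD − V_GS)/R.
Let x = V_GS − 0.393. Then 27.8 x² + x − 14.61 = 0, giving x = 0.707 V (positive root), so V_GS = 1.1 V.
I_D = (V_DD − V_GS)/R = (15 − 1.1) / 31.6 = 0.44 mA.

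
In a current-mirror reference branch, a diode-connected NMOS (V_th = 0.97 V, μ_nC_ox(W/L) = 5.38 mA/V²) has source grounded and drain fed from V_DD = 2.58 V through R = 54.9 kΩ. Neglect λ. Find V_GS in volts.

V_GS = 1.07 V

With gate tied to drain, V_GS = V_DS ≥ V_GS − V_th, so the device is in saturation.
KCL at the drain: ½ k_n (V_GS − V_th)² = (V_DD − V_GS)/R.
Let x = V_GS − 0.97. Then 148 x² + x − 1.61 = 0, giving x = 0.101 V (positive root), so V_GS = 1.07 V.
I_D = (V_DD − V_GS)/R = (2.58 − 1.07) / 54.9 = 0.0275 mA.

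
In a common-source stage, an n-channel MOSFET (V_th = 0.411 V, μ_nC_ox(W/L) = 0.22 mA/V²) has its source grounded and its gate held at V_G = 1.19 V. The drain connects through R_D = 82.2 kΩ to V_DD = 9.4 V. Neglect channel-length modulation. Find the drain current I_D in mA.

V_GS = V_G = 1.19 V, so V_ov = 1.19 − 0.411 = 0.779 V.
Assume saturation: I_D = ½ k_n V_ov² = 0.5 × 0.22 × 0.779² = 0.0668 mA, giving V_DS = V_DD − I_D R_D = 9.4 − 0.0668 × 82.2 = 3.91 V.
V_DS = 3.91 V ≥ V_ov = 0.779 V, confirming saturation.

I_D = 0.0668 mA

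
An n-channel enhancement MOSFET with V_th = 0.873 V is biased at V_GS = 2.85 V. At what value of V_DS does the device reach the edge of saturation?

The boundary between triode and saturation is V_DS = V_GS − V_th = V_ov.
V_ov = 2.85 − 0.873 = 1.98 V.

V_DS,sat = 1.98 V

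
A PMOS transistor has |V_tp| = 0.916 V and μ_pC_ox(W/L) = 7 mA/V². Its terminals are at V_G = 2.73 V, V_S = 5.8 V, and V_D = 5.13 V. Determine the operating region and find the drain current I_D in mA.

V_SG = V_S − V_G = 5.8 − 2.73 = 3.07 V; V_SD = V_S − V_D = 5.8 − 5.13 = 0.67 V.
V_ov = V_SG − |V_tp| = 3.07 − 0.916 = 2.15 V.
Since V_SD = 0.67 V < V_ov = 2.15 V, the device is in the triode region.
I_D = k_p [V_ov · V_SD − ½ V_SD²] = 7 × [2.15 × 0.67 − 0.5 × 0.67²] = 8.53 mA.

Triode; I_D = 8.53 mA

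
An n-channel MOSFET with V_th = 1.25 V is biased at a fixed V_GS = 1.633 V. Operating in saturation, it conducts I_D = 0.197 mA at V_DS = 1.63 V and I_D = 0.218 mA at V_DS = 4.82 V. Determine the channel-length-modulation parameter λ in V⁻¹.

With V_GS fixed, I_D ∝ (1 + λ V_DS) in saturation, so I_D2/I_D1 = (1 + λ V_DS2)/(1 + λ V_DS1).
0.218/0.197 = 1.107 = (1 + 4.82 λ)/(1 + 1.63 λ).
Solving: λ (I_D1 V_DS2 − I_D2 V_DS1) = I_D2 − I_D1, so λ = (0.218 − 0.197) / (0.197 × 4.82 − 0.218 × 1.63) = 0.021 / 0.594 = 0.0353 V⁻¹.

λ = 0.0353 V⁻¹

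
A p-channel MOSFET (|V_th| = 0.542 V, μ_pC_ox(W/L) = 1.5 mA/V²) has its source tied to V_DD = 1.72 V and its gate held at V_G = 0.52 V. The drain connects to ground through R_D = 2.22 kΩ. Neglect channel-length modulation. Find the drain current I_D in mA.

V_SG = V_DD − V_G = 1.72 − 0.52 = 1.2 V, so V_ov = 1.2 − 0.542 = 0.658 V.
Assume saturation: I_D = ½ k_p V_ov² = 0.5 × 1.5 × 0.658² = 0.325 mA, giving V_SD = V_DD − I_D R_D = 1.72 − 0.325 × 2.22 = 0.999 V.
V_SD = 0.999 V ≥ V_ov = 0.658 V, confirming saturation.

I_D = 0.325 mA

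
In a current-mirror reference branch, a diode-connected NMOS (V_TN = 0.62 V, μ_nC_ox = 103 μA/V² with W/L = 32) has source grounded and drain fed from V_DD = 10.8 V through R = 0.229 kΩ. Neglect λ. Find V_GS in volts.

V_GS = 4.66 V

With gate tied to drain, V_GS = V_DS ≥ V_GS − V_TN, so the device is in saturation.
k_n = μ_nC_ox · (W/L) = 3.296 mA/V².
KCL at the drain: ½ k_n (V_GS − V_TN)² = (V_DD − V_GS)/R.
Let x = V_GS − 0.62. Then 0.377 x² + x − 10.18 = 0, giving x = 4.04 V (positive root), so V_GS = 4.66 V.
I_D = (V_DD − V_GS)/R = (10.8 − 4.66) / 0.229 = 26.8 mA.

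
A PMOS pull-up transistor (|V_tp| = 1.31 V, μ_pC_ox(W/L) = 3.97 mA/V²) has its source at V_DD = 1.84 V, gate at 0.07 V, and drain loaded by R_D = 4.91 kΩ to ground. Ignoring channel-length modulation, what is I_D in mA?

I_D = 0.326 mA

V_SG = V_DD − V_G = 1.84 − 0.07 = 1.77 V, so V_ov = 1.77 − 1.31 = 0.46 V.
Assume saturation: I_D = ½ k_p V_ov² = 0.5 × 3.97 × 0.46² = 0.42 mA, giving V_SD = V_DD − I_D R_D = 1.84 − 0.42 × 4.91 = -0.222 V.
But -0.222 V < V_ov = 0.46 V, so the device is actually in triode.
In triode I_D = k_p[V_ov V_SD − ½ V_SD²] and I_D = (V_DD − V_SD)/R_D. Equating: 9.75 V_SD² − 9.967 V_SD + 1.84 = 0, giving V_SD = 0.242 V (the root below V_ov).
I_D = (1.84 − 0.242) / 4.91 = 0.326 mA.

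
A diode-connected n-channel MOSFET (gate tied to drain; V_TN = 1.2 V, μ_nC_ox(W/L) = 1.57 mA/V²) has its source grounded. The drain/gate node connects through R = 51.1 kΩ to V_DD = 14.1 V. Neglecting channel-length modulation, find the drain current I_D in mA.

I_D = 0.242 mA

With gate tied to drain, V_GS = V_DS ≥ V_GS − V_TN, so the device is in saturation.
KCL at the drain: ½ k_n (V_GS − V_TN)² = (V_DD − V_GS)/R.
Let x = V_GS − 1.2. Then 40.1 x² + x − 12.9 = 0, giving x = 0.555 V (positive root), so V_GS = 1.75 V.
I_D = (V_DD − V_GS)/R = (14.1 − 1.75) / 51.1 = 0.242 mA.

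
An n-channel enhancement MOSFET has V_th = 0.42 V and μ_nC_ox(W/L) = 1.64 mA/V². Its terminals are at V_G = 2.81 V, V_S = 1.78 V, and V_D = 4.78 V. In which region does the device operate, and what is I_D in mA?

Saturation; I_D = 0.305 mA

V_GS = V_G − V_S = 2.81 − 1.78 = 1.03 V; V_DS = V_D − V_S = 4.78 − 1.78 = 3 V.
V_ov = V_GS − V_th = 1.03 − 0.42 = 0.61 V.
Since V_DS = 3 V ≥ V_ov = 0.61 V, the device is in saturation.
I_D = ½ k_n V_ov² = 0.5 × 1.64 × 0.61² = 0.305 mA.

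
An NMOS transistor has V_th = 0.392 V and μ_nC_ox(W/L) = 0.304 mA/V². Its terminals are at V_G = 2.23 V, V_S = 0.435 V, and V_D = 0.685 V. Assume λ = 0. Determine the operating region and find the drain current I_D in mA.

Triode; I_D = 0.0971 mA

V_GS = V_G − V_S = 2.23 − 0.435 = 1.79 V; V_DS = V_D − V_S = 0.685 − 0.435 = 0.25 V.
V_ov = V_GS − V_th = 1.79 − 0.392 = 1.4 V.
Since V_DS = 0.25 V < V_ov = 1.4 V, the device is in the triode region.
I_D = k_n [V_ov · V_DS − ½ V_DS²] = 0.304 × [1.4 × 0.25 − 0.5 × 0.25²] = 0.0971 mA.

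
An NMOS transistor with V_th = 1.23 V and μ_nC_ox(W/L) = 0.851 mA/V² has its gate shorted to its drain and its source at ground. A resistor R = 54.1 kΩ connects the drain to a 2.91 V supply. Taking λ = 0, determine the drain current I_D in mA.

I_D = 0.0264 mA

With gate tied to drain, V_GS = V_DS ≥ V_GS − V_th, so the device is in saturation.
KCL at the drain: ½ k_n (V_GS − V_th)² = (V_DD − V_GS)/R.
Let x = V_GS − 1.23. Then 23 x² + x − 1.68 = 0, giving x = 0.249 V (positive root), so V_GS = 1.48 V.
I_D = (V_DD − V_GS)/R = (2.91 − 1.48) / 54.1 = 0.0264 mA.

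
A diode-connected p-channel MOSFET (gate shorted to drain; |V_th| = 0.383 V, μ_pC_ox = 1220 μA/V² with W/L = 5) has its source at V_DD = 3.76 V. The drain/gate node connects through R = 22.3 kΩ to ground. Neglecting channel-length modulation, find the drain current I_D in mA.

With gate tied to drain, V_SG = V_SD ≥ V_SG − |V_th|, so the device is in saturation.
k_p = μ_pC_ox · (W/L) = 6.1 mA/V².
KCL at the drain: ½ k_p (V_SG − |V_th|)² = (V_DD − V_SG)/R.
Let x = V_SG − 0.383. Then 68 x² + x − 3.377 = 0, giving x = 0.216 V (positive root), so V_SG = 0.599 V.
I_D = (V_DD − V_SG)/R = (3.76 − 0.599) / 22.3 = 0.142 mA.

I_D = 0.142 mA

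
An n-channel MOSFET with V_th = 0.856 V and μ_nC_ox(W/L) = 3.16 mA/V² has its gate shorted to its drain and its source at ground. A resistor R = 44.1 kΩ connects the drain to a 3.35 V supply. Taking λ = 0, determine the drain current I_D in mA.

I_D = 0.0524 mA

With gate tied to drain, V_GS = V_DS ≥ V_GS − V_th, so the device is in saturation.
KCL at the drain: ½ k_n (V_GS − V_th)² = (V_DD − V_GS)/R.
Let x = V_GS − 0.856. Then 69.7 x² + x − 2.494 = 0, giving x = 0.182 V (positive root), so V_GS = 1.04 V.
I_D = (V_DD − V_GS)/R = (3.35 − 1.04) / 44.1 = 0.0524 mA.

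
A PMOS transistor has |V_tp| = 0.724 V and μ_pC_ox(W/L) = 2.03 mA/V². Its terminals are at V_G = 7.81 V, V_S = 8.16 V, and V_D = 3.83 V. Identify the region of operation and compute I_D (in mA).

Cutoff; I_D = 0 mA

V_SG = V_S − V_G = 8.16 − 7.81 = 0.35 V; V_SD = V_S − V_D = 8.16 − 3.83 = 4.33 V.
V_SG = 0.35 V < |V_tp| = 0.724 V, so the transistor is in cutoff.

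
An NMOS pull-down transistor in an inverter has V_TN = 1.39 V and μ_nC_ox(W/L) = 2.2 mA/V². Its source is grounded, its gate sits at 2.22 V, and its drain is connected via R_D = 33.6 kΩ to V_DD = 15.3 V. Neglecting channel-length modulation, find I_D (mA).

V_GS = V_G = 2.22 V, so V_ov = 2.22 − 1.39 = 0.83 V.
Assume saturation: I_D = ½ k_n V_ov² = 0.5 × 2.2 × 0.83² = 0.758 mA, giving V_DS = V_DD − I_D R_D = 15.3 − 0.758 × 33.6 = -10.2 V.
But -10.2 V < V_ov = 0.83 V, so the device is actually in triode.
In triode I_D = k_n[V_ov V_DS − ½ V_DS²] and I_D = (V_DD − V_DS)/R_D. Equating: 37 V_DS² − 62.35 V_DS + 15.3 = 0, giving V_DS = 0.298 V (the root below V_ov).
I_D = (15.3 − 0.298) / 33.6 = 0.446 mA.

I_D = 0.446 mA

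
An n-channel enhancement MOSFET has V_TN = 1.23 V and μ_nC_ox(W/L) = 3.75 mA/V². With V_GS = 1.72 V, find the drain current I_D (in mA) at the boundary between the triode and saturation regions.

I_D = 0.450 mA

At the boundary V_DS = V_ov = V_GS − V_TN = 1.72 − 1.23 = 0.49 V.
I_D = ½ k_n V_ov² = 0.5 × 3.75 × 0.49² = 0.45 mA.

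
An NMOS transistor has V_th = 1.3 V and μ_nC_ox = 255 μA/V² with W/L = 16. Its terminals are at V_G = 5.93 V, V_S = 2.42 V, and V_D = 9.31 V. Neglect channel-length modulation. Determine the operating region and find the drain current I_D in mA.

V_GS = V_G − V_S = 5.93 − 2.42 = 3.51 V; V_DS = V_D − V_S = 9.31 − 2.42 = 6.89 V.
k_n = μ_nC_ox · (W/L) = 4.08 mA/V².
V_ov = V_GS − V_th = 3.51 − 1.3 = 2.21 V.
Since V_DS = 6.89 V ≥ V_ov = 2.21 V, the device is in saturation.
I_D = ½ k_n V_ov² = 0.5 × 4.08 × 2.21² = 9.96 mA.

Saturation; I_D = 9.96 mA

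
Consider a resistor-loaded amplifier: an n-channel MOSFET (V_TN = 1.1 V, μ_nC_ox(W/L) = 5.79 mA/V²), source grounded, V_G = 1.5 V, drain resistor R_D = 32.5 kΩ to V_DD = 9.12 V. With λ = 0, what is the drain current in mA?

V_GS = V_G = 1.5 V, so V_ov = 1.5 − 1.1 = 0.4 V.
Assume saturation: I_D = ½ k_n V_ov² = 0.5 × 5.79 × 0.4² = 0.463 mA, giving V_DS = V_DD − I_D R_D = 9.12 − 0.463 × 32.5 = -5.93 V.
But -5.93 V < V_ov = 0.4 V, so the device is actually in triode.
In triode I_D = k_n[V_ov V_DS − ½ V_DS²] and I_D = (V_DD − V_DS)/R_D. Equating: 94.1 V_DS² − 76.27 V_DS + 9.12 = 0, giving V_DS = 0.146 V (the root below V_ov).
I_D = (9.12 − 0.146) / 32.5 = 0.276 mA.

I_D = 0.276 mA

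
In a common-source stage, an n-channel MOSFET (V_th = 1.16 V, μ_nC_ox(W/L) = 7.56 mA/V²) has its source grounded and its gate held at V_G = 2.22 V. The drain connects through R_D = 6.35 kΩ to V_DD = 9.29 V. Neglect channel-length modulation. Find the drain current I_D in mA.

I_D = 1.43 mA

V_GS = V_G = 2.22 V, so V_ov = 2.22 − 1.16 = 1.06 V.
Assume saturation: I_D = ½ k_n V_ov² = 0.5 × 7.56 × 1.06² = 4.25 mA, giving V_DS = V_DD − I_D R_D = 9.29 − 4.25 × 6.35 = -17.7 V.
But -17.7 V < V_ov = 1.06 V, so the device is actually in triode.
In triode I_D = k_n[V_ov V_DS − ½ V_DS²] and I_D = (V_DD − V_DS)/R_D. Equating: 24 V_DS² − 51.89 V_DS + 9.29 = 0, giving V_DS = 0.197 V (the root below V_ov).
I_D = (9.29 − 0.197) / 6.35 = 1.43 mA.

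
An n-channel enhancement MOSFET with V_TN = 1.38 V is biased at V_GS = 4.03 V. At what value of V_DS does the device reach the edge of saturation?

The boundary between triode and saturation is V_DS = V_GS − V_TN = V_ov.
V_ov = 4.03 − 1.38 = 2.65 V.

V_DS,sat = 2.65 V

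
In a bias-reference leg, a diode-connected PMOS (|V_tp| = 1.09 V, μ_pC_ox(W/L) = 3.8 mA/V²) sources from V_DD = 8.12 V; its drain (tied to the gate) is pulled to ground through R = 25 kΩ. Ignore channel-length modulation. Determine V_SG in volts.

V_SG = 1.46 V

With gate tied to drain, V_SG = V_SD ≥ V_SG − |V_tp|, so the device is in saturation.
KCL at the drain: ½ k_p (V_SG − |V_tp|)² = (V_DD − V_SG)/R.
Let x = V_SG − 1.09. Then 47.5 x² + x − 7.03 = 0, giving x = 0.374 V (positive root), so V_SG = 1.46 V.
I_D = (V_DD − V_SG)/R = (8.12 − 1.46) / 25 = 0.266 mA.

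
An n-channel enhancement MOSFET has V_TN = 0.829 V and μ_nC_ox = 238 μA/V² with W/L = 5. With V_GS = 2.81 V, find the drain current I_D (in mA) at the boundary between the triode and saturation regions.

I_D = 2.33 mA

At the boundary V_DS = V_ov = V_GS − V_TN = 2.81 − 0.829 = 1.98 V.
k_n = μ_nC_ox · (W/L) = 1.19 mA/V².
I_D = ½ k_n V_ov² = 0.5 × 1.19 × 1.98² = 2.33 mA.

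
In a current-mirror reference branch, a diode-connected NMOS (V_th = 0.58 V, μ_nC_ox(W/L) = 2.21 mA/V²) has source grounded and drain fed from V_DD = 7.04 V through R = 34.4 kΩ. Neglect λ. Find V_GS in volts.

With gate tied to drain, V_GS = V_DS ≥ V_GS − V_th, so the device is in saturation.
KCL at the drain: ½ k_n (V_GS − V_th)² = (V_DD − V_GS)/R.
Let x = V_GS − 0.58. Then 38 x² + x − 6.46 = 0, giving x = 0.399 V (positive root), so V_GS = 0.979 V.
I_D = (V_DD − V_GS)/R = (7.04 − 0.979) / 34.4 = 0.176 mA.

V_GS = 0.979 V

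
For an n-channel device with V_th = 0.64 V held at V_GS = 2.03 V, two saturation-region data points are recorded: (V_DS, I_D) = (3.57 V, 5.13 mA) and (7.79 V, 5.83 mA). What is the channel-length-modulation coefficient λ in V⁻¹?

With V_GS fixed, I_D ∝ (1 + λ V_DS) in saturation, so I_D2/I_D1 = (1 + λ V_DS2)/(1 + λ V_DS1).
5.83/5.13 = 1.136 = (1 + 7.79 λ)/(1 + 3.57 λ).
Solving: λ (I_D1 V_DS2 − I_D2 V_DS1) = I_D2 − I_D1, so λ = (5.83 − 5.13) / (5.13 × 7.79 − 5.83 × 3.57) = 0.7 / 19.1 = 0.0366 V⁻¹.

λ = 0.0366 V⁻¹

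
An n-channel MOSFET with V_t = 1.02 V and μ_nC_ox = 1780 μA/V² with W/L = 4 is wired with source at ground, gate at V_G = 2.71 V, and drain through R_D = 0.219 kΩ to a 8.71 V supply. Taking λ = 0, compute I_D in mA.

I_D = 10.2 mA

V_GS = V_G = 2.71 V, so V_ov = 2.71 − 1.02 = 1.69 V.
k_n = μ_nC_ox · (W/L) = 7.12 mA/V².
Assume saturation: I_D = ½ k_n V_ov² = 0.5 × 7.12 × 1.69² = 10.2 mA, giving V_DS = V_DD − I_D R_D = 8.71 − 10.2 × 0.219 = 6.48 V.
V_DS = 6.48 V ≥ V_ov = 1.69 V, confirming saturation.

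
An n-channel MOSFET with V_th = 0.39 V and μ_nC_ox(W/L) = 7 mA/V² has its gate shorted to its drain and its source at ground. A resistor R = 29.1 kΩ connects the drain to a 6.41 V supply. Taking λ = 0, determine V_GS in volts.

With gate tied to drain, V_GS = V_DS ≥ V_GS − V_th, so the device is in saturation.
KCL at the drain: ½ k_n (V_GS − V_th)² = (V_DD − V_GS)/R.
Let x = V_GS − 0.39. Then 102 x² + x − 6.02 = 0, giving x = 0.238 V (positive root), so V_GS = 0.628 V.
I_D = (V_DD − V_GS)/R = (6.41 − 0.628) / 29.1 = 0.199 mA.

V_GS = 0.628 V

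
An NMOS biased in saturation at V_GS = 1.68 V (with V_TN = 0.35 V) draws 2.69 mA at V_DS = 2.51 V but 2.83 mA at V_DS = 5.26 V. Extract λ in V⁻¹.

With V_GS fixed, I_D ∝ (1 + λ V_DS) in saturation, so I_D2/I_D1 = (1 + λ V_DS2)/(1 + λ V_DS1).
2.83/2.69 = 1.052 = (1 + 5.26 λ)/(1 + 2.51 λ).
Solving: λ (I_D1 V_DS2 − I_D2 V_DS1) = I_D2 − I_D1, so λ = (2.83 − 2.69) / (2.69 × 5.26 − 2.83 × 2.51) = 0.14 / 7.05 = 0.0199 V⁻¹.

λ = 0.0199 V⁻¹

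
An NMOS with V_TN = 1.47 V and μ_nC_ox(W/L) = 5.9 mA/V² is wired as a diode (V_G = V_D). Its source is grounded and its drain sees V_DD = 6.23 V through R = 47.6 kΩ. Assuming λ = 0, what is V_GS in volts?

V_GS = 1.65 V

With gate tied to drain, V_GS = V_DS ≥ V_GS − V_TN, so the device is in saturation.
KCL at the drain: ½ k_n (V_GS − V_TN)² = (V_DD − V_GS)/R.
Let x = V_GS − 1.47. Then 140 x² + x − 4.76 = 0, giving x = 0.181 V (positive root), so V_GS = 1.65 V.
I_D = (V_DD − V_GS)/R = (6.23 − 1.65) / 47.6 = 0.0962 mA.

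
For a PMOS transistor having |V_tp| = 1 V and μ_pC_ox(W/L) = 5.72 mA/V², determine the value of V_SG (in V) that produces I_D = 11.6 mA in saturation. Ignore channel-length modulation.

In saturation I_D = ½ k_p (V_SG − |V_tp|)², so V_SG − |V_tp| = √(2 I_D / k_p) = √(2 × 11.6 / 5.72) = 2.01 V.
V_SG = 1 + 2.01 = 3.01 V.

V_SG = 3.01 V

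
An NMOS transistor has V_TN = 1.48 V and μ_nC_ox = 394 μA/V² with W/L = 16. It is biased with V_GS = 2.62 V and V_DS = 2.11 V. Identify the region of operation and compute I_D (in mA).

Saturation; I_D = 4.10 mA

k_n = μ_nC_ox · (W/L) = 6.304 mA/V².
V_ov = V_GS − V_TN = 2.62 − 1.48 = 1.14 V.
Since V_DS = 2.11 V ≥ V_ov = 1.14 V, the device is in saturation.
I_D = ½ k_n V_ov² = 0.5 × 6.304 × 1.14² = 4.1 mA.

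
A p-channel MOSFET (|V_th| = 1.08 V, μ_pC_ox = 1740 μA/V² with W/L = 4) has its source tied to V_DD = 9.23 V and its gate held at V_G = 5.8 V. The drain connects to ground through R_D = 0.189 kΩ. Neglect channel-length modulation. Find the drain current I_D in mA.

I_D = 19.2 mA

V_SG = V_DD − V_G = 9.23 − 5.8 = 3.43 V, so V_ov = 3.43 − 1.08 = 2.35 V.
k_p = μ_pC_ox · (W/L) = 6.96 mA/V².
Assume saturation: I_D = ½ k_p V_ov² = 0.5 × 6.96 × 2.35² = 19.2 mA, giving V_SD = V_DD − I_D R_D = 9.23 − 19.2 × 0.189 = 5.6 V.
V_SD = 5.6 V ≥ V_ov = 2.35 V, confirming saturation.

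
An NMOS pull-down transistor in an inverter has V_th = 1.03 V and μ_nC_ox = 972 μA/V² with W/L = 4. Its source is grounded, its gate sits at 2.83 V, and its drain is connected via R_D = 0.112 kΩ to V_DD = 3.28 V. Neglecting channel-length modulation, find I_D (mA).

V_GS = V_G = 2.83 V, so V_ov = 2.83 − 1.03 = 1.8 V.
k_n = μ_nC_ox · (W/L) = 3.888 mA/V².
Assume saturation: I_D = ½ k_n V_ov² = 0.5 × 3.888 × 1.8² = 6.3 mA, giving V_DS = V_DD − I_D R_D = 3.28 − 6.3 × 0.112 = 2.57 V.
V_DS = 2.57 V ≥ V_ov = 1.8 V, confirming saturation.

I_D = 6.30 mA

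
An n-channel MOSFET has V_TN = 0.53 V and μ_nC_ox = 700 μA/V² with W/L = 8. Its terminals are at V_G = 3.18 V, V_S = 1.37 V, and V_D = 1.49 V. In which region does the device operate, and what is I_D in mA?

V_GS = V_G − V_S = 3.18 − 1.37 = 1.81 V; V_DS = V_D − V_S = 1.49 − 1.37 = 0.12 V.
k_n = μ_nC_ox · (W/L) = 5.6 mA/V².
V_ov = V_GS − V_TN = 1.81 − 0.53 = 1.28 V.
Since V_DS = 0.12 V < V_ov = 1.28 V, the device is in the triode region.
I_D = k_n [V_ov · V_DS − ½ V_DS²] = 5.6 × [1.28 × 0.12 − 0.5 × 0.12²] = 0.82 mA.

Triode; I_D = 0.820 mA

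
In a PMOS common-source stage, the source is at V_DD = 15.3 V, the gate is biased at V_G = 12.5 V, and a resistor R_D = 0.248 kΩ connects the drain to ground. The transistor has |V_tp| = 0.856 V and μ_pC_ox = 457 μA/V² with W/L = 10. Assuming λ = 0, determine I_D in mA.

I_D = 8.64 mA

V_SG = V_DD − V_G = 15.3 − 12.5 = 2.8 V, so V_ov = 2.8 − 0.856 = 1.94 V.
k_p = μ_pC_ox · (W/L) = 4.57 mA/V².
Assume saturation: I_D = ½ k_p V_ov² = 0.5 × 4.57 × 1.94² = 8.64 mA, giving V_SD = V_DD − I_D R_D = 15.3 − 8.64 × 0.248 = 13.2 V.
V_SD = 13.2 V ≥ V_ov = 1.94 V, confirming saturation.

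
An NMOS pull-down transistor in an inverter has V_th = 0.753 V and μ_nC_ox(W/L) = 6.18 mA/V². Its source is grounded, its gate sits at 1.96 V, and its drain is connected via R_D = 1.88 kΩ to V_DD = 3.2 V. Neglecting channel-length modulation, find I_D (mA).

V_GS = V_G = 1.96 V, so V_ov = 1.96 − 0.753 = 1.21 V.
Assume saturation: I_D = ½ k_n V_ov² = 0.5 × 6.18 × 1.21² = 4.5 mA, giving V_DS = V_DD − I_D R_D = 3.2 − 4.5 × 1.88 = -5.26 V.
But -5.26 V < V_ov = 1.21 V, so the device is actually in triode.
In triode I_D = k_n[V_ov V_DS − ½ V_DS²] and I_D = (V_DD − V_DS)/R_D. Equating: 5.81 V_DS² − 15.02 V_DS + 3.2 = 0, giving V_DS = 0.234 V (the root below V_ov).
I_D = (3.2 − 0.234) / 1.88 = 1.58 mA.

I_D = 1.58 mA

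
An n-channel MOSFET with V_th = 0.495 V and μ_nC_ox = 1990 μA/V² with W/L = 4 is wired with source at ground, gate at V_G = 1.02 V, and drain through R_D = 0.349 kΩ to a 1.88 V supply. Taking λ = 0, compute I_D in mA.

V_GS = V_G = 1.02 V, so V_ov = 1.02 − 0.495 = 0.525 V.
k_n = μ_nC_ox · (W/L) = 7.96 mA/V².
Assume saturation: I_D = ½ k_n V_ov² = 0.5 × 7.96 × 0.525² = 1.1 mA, giving V_DS = V_DD − I_D R_D = 1.88 − 1.1 × 0.349 = 1.5 V.
V_DS = 1.5 V ≥ V_ov = 0.525 V, confirming saturation.

I_D = 1.10 mA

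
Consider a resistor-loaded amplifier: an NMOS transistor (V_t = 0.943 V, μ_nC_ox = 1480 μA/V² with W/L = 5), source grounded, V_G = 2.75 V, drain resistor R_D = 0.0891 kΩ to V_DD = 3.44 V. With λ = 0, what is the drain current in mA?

V_GS = V_G = 2.75 V, so V_ov = 2.75 − 0.943 = 1.81 V.
k_n = μ_nC_ox · (W/L) = 7.4 mA/V².
Assume saturation: I_D = ½ k_n V_ov² = 0.5 × 7.4 × 1.81² = 12.1 mA, giving V_DS = V_DD − I_D R_D = 3.44 − 12.1 × 0.0891 = 2.36 V.
V_DS = 2.36 V ≥ V_ov = 1.81 V, confirming saturation.

I_D = 12.1 mA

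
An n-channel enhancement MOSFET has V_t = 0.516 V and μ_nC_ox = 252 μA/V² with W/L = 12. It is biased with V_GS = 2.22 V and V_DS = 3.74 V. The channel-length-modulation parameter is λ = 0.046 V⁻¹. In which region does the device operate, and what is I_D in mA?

k_n = μ_nC_ox · (W/L) = 3.024 mA/V².
V_ov = V_GS − V_t = 2.22 − 0.516 = 1.7 V.
Since V_DS = 3.74 V ≥ V_ov = 1.7 V, the device is in saturation.
I_D = ½ k_n V_ov² (1 + λ V_DS) = 0.5 × 3.024 × 1.7² × (1 + 0.046 × 3.74) = 5.15 mA.

Saturation; I_D = 5.15 mA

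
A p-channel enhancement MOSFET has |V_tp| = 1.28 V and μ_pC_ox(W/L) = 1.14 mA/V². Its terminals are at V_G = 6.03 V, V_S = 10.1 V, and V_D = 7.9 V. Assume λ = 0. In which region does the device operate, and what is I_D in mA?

Triode; I_D = 4.24 mA

V_SG = V_S − V_G = 10.1 − 6.03 = 4.07 V; V_SD = V_S − V_D = 10.1 − 7.9 = 2.2 V.
V_ov = V_SG − |V_tp| = 4.07 − 1.28 = 2.79 V.
Since V_SD = 2.2 V < V_ov = 2.79 V, the device is in the triode region.
I_D = k_p [V_ov · V_SD − ½ V_SD²] = 1.14 × [2.79 × 2.2 − 0.5 × 2.2²] = 4.24 mA.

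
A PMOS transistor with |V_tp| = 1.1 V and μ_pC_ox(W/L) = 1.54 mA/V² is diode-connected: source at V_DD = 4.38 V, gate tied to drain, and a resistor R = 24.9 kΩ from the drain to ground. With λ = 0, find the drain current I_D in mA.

I_D = 0.116 mA

With gate tied to drain, V_SG = V_SD ≥ V_SG − |V_tp|, so the device is in saturation.
KCL at the drain: ½ k_p (V_SG − |V_tp|)² = (V_DD − V_SG)/R.
Let x = V_SG − 1.1. Then 19.2 x² + x − 3.28 = 0, giving x = 0.388 V (positive root), so V_SG = 1.49 V.
I_D = (V_DD − V_SG)/R = (4.38 − 1.49) / 24.9 = 0.116 mA.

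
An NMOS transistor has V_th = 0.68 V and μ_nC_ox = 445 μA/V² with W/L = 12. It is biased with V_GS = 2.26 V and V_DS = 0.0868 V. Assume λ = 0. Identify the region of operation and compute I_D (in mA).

k_n = μ_nC_ox · (W/L) = 5.34 mA/V².
V_ov = V_GS − V_th = 2.26 − 0.68 = 1.58 V.
Since V_DS = 0.0868 V < V_ov = 1.58 V, the device is in the triode region.
I_D = k_n [V_ov · V_DS − ½ V_DS²] = 5.34 × [1.58 × 0.0868 − 0.5 × 0.0868²] = 0.712 mA.

Triode; I_D = 0.712 mA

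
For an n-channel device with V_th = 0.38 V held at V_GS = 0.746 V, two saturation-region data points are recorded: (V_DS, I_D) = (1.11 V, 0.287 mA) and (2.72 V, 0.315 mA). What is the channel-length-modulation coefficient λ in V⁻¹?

With V_GS fixed, I_D ∝ (1 + λ V_DS) in saturation, so I_D2/I_D1 = (1 + λ V_DS2)/(1 + λ V_DS1).
0.315/0.287 = 1.098 = (1 + 2.72 λ)/(1 + 1.11 λ).
Solving: λ (I_D1 V_DS2 − I_D2 V_DS1) = I_D2 − I_D1, so λ = (0.315 − 0.287) / (0.287 × 2.72 − 0.315 × 1.11) = 0.028 / 0.431 = 0.065 V⁻¹.

λ = 0.0650 V⁻¹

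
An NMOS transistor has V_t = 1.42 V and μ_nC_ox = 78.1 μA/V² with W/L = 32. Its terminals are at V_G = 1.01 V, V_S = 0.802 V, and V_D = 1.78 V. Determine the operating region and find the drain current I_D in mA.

V_GS = V_G − V_S = 1.01 − 0.802 = 0.208 V; V_DS = V_D − V_S = 1.78 − 0.802 = 0.978 V.
V_GS = 0.208 V < V_t = 1.42 V, so the transistor is in cutoff.

Cutoff; I_D = 0 mA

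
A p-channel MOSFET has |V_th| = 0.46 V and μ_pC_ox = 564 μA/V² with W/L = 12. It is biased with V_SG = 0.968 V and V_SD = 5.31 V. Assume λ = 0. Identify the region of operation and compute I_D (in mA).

Saturation; I_D = 0.873 mA

k_p = μ_pC_ox · (W/L) = 6.768 mA/V².
V_ov = V_SG − |V_th| = 0.968 − 0.46 = 0.508 V.
Since V_SD = 5.31 V ≥ V_ov = 0.508 V, the device is in saturation.
I_D = ½ k_p V_ov² = 0.5 × 6.768 × 0.508² = 0.873 mA.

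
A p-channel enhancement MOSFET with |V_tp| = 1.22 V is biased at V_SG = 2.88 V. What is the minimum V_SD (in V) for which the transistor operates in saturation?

V_SD,sat = 1.66 V

The boundary between triode and saturation is V_SD = V_SG − |V_tp| = V_ov.
V_ov = 2.88 − 1.22 = 1.66 V.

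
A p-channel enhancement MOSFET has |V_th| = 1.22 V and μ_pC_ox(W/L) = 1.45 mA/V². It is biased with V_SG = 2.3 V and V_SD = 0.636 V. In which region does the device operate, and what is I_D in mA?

Triode; I_D = 0.703 mA

V_ov = V_SG − |V_th| = 2.3 − 1.22 = 1.08 V.
Since V_SD = 0.636 V < V_ov = 1.08 V, the device is in the triode region.
I_D = k_p [V_ov · V_SD − ½ V_SD²] = 1.45 × [1.08 × 0.636 − 0.5 × 0.636²] = 0.703 mA.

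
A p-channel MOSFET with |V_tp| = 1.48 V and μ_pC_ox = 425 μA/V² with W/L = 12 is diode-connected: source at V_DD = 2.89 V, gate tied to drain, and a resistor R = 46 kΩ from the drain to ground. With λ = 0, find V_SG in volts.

V_SG = 1.59 V

With gate tied to drain, V_SG = V_SD ≥ V_SG − |V_tp|, so the device is in saturation.
k_p = μ_pC_ox · (W/L) = 5.1 mA/V².
KCL at the drain: ½ k_p (V_SG − |V_tp|)² = (V_DD − V_SG)/R.
Let x = V_SG − 1.48. Then 117 x² + x − 1.41 = 0, giving x = 0.105 V (positive root), so V_SG = 1.59 V.
I_D = (V_DD − V_SG)/R = (2.89 − 1.59) / 46 = 0.0284 mA.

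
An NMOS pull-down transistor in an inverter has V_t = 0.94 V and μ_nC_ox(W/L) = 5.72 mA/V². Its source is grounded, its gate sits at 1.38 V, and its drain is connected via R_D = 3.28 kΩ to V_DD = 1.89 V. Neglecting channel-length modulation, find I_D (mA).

V_GS = V_G = 1.38 V, so V_ov = 1.38 − 0.94 = 0.44 V.
Assume saturation: I_D = ½ k_n V_ov² = 0.5 × 5.72 × 0.44² = 0.554 mA, giving V_DS = V_DD − I_D R_D = 1.89 − 0.554 × 3.28 = 0.0739 V.
But 0.0739 V < V_ov = 0.44 V, so the device is actually in triode.
In triode I_D = k_n[V_ov V_DS − ½ V_DS²] and I_D = (V_DD − V_DS)/R_D. Equating: 9.38 V_DS² − 9.255 V_DS + 1.89 = 0, giving V_DS = 0.289 V (the root below V_ov).
I_D = (1.89 − 0.289) / 3.28 = 0.488 mA.

I_D = 0.488 mA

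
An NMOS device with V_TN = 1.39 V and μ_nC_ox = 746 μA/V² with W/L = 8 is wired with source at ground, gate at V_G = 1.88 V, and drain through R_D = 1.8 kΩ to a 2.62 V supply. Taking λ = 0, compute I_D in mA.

I_D = 0.716 mA

V_GS = V_G = 1.88 V, so V_ov = 1.88 − 1.39 = 0.49 V.
k_n = μ_nC_ox · (W/L) = 5.968 mA/V².
Assume saturation: I_D = ½ k_n V_ov² = 0.5 × 5.968 × 0.49² = 0.716 mA, giving V_DS = V_DD − I_D R_D = 2.62 − 0.716 × 1.8 = 1.33 V.
V_DS = 1.33 V ≥ V_ov = 0.49 V, confirming saturation.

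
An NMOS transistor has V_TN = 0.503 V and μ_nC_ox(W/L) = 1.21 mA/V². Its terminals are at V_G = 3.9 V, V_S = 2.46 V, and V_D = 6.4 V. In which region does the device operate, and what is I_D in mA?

V_GS = V_G − V_S = 3.9 − 2.46 = 1.44 V; V_DS = V_D − V_S = 6.4 − 2.46 = 3.94 V.
V_ov = V_GS − V_TN = 1.44 − 0.503 = 0.937 V.
Since V_DS = 3.94 V ≥ V_ov = 0.937 V, the device is in saturation.
I_D = ½ k_n V_ov² = 0.5 × 1.21 × 0.937² = 0.531 mA.

Saturation; I_D = 0.531 mA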